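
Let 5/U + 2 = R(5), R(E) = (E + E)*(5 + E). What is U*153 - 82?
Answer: -7271/98 ≈ -74.194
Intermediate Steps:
R(E) = 2*E*(5 + E) (R(E) = (2*E)*(5 + E) = 2*E*(5 + E))
U = 5/98 (U = 5/(-2 + 2*5*(5 + 5)) = 5/(-2 + 2*5*10) = 5/(-2 + 100) = 5/98 ≈ 0.051020)
U*153 - 82 = (5/98)*153 - 82 = 765/98 - 82 = -7271/98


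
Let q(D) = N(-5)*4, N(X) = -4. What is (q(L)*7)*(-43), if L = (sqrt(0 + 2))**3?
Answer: 4816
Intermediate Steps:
L = 2*sqrt(2) (L = (sqrt(2))**3 = 2*sqrt(2) ≈ 2.8284)
q(D) = -16 (q(D) = -4*4 = -16)
(q(L)*7)*(-43) = -16*7*(-43) = -112*(-43) = 4816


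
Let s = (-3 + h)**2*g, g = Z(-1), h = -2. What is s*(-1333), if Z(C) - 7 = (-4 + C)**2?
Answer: -1066400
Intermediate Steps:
Z(C) = 7 + (-4 + C)**2
g = 32 (g = 7 + (-4 - 1)**2 = 7 + (-5)**2 = 7 + 25 = 32)
s = 800 (s = (-3 - 2)**2*32 = (-5)**2*32 = 25*32 = 800)
s*(-1333) = 800*(-1333) = -1066400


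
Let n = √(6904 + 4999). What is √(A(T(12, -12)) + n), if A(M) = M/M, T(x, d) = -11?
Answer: √(1 + √11903) ≈ 10.493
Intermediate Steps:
n = √11903 ≈ 109.10
A(M) = 1
√(A(T(12, -12)) + n) = √(1 + √11903)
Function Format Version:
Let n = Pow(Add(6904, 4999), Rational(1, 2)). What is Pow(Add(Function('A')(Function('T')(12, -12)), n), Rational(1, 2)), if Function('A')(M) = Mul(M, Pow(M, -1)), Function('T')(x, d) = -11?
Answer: Pow(Add(1, Pow(11903, Rational(1, 2))), Rational(1, 2)) ≈ 10.493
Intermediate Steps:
n = Pow(11903, Rational(1, 2)) ≈ 109.10
Function('A')(M) = 1
Pow(Add(Function('A')(Function('T')(12, -12)), n), Rational(1, 2)) = Pow(Add(1, Pow(11903, Rational(1, 2))), Rational(1, 2))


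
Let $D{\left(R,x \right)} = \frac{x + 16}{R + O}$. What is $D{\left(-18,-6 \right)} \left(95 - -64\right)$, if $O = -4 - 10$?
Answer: $- \frac{795}{16} \approx -49.688$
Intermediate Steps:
$O = -14$ ($O = -4 - 10 = -14$)
$D{\left(R,x \right)} = \frac{16 + x}{-14 + R}$ ($D{\left(R,x \right)} = \frac{x + 16}{R - 14} = \frac{16 + x}{-14 + R}$)
$D{\left(-18,-6 \right)} \left(95 - -64\right) = \frac{16 - 6}{-14 - 18} \left(95 - -64\right) = \frac{1}{-32} \cdot 10 \left(95 + 64\right) = \left(- \frac{1}{32}\right) 10 \cdot 159 = \left(- \frac{5}{16}\right) 159 = - \frac{795}{16}$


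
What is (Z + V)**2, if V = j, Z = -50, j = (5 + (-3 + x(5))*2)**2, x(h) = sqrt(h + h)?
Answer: 241 + 72*sqrt(10) ≈ 468.68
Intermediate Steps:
x(h) = sqrt(2)*sqrt(h) (x(h) = sqrt(2*h) = sqrt(2)*sqrt(h))
j = (-1 + 2*sqrt(10))**2 (j = (5 + (-3 + sqrt(2)*sqrt(5))*2)**2 = (5 + (-3 + sqrt(10))*2)**2 = (5 + (-6 + 2*sqrt(10)))**2 = (-1 + 2*sqrt(10))**2 ≈ 28.351)
V = 41 - 4*sqrt(10) ≈ 28.351
(Z + V)**2 = (-50 + (41 - 4*sqrt(10)))**2 = (-9 - 4*sqrt(10))**2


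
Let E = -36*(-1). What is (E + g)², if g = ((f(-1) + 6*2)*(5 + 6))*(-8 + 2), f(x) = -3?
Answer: 311364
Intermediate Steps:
E = 36
g = -594 (g = ((-3 + 6*2)*(5 + 6))*(-8 + 2) = ((-3 + 12)*11)*(-6) = (9*11)*(-6) = 99*(-6) = -594)
(E + g)² = (36 - 594)² = (-558)² = 311364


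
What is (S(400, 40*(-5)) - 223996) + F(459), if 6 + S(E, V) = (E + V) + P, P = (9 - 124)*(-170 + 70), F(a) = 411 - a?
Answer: -212350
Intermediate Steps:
P = 11500 (P = -115*(-100) = 11500)
S(E, V) = 11494 + E + V (S(E, V) = -6 + ((E + V) + 11500) = -6 + (11500 + E + V) = 11494 + E + V)
(S(400, 40*(-5)) - 223996) + F(459) = ((11494 + 400 + 40*(-5)) - 223996) + (411 - 1*459) = ((11494 + 400 - 200) - 223996) + (411 - 459) = (11694 - 223996) - 48 = -212302 - 48 = -212350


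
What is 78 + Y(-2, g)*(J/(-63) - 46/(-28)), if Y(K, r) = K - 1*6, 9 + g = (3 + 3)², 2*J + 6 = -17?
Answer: 3994/63 ≈ 63.397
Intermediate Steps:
J = -23/2 (J = -3 + (½)*(-17) = -3 - 17/2 = -23/2 ≈ -11.500)
g = 27 (g = -9 + (3 + 3)² = -9 + 6² = -9 + 36 = 27)
Y(K, r) = -6 + K (Y(K, r) = K - 6 = -6 + K)
78 + Y(-2, g)*(J/(-63) - 46/(-28)) = 78 + (-6 - 2)*(-23/2/(-63) - 46/(-28)) = 78 - 8*(-23/2*(-1/63) - 46*(-1/28)) = 78 - 8*(23/126 + 23/14) = 78 - 8*115/63 = 78 - 920/63 = 3994/63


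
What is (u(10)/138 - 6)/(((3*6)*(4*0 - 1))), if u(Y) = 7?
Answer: 821/2484 ≈ 0.33052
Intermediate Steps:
(u(10)/138 - 6)/(((3*6)*(4*0 - 1))) = (7/138 - 6)/(((3*6)*(4*0 - 1))) = (7*(1/138) - 6)/((18*(0 - 1))) = (7/138 - 6)/((18*(-1))) = -821/138/(-18) = -1/18*(-821/138) = 821/2484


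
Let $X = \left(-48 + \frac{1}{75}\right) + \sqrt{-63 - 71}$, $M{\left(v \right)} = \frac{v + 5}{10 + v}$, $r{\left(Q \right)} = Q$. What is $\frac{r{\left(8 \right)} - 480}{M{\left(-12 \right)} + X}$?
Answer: $\frac{472448400}{47543929} + \frac{10620000 i \sqrt{134}}{47543929} \approx 9.9371 + 2.5857 i$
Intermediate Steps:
$M{\left(v \right)} = \frac{5 + v}{10 + v}$
$X = - \frac{3599}{75} + i \sqrt{134}$ ($X = \left(-48 + \frac{1}{75}\right) + \sqrt{-134} = - \frac{3599}{75} + i \sqrt{134} \approx -47.987 + 11.576 i$)
$\frac{r{\left(8 \right)} - 480}{M{\left(-12 \right)} + X} = \frac{8 - 480}{\frac{5 - 12}{10 - 12} - \left(\frac{3599}{75} - i \sqrt{134}\right)} = - \frac{472}{\frac{1}{-2} \left(-7\right) - \left(\frac{3599}{75} - i \sqrt{134}\right)} = - \frac{472}{\left(- \frac{1}{2}\right) \left(-7\right) - \left(\frac{3599}{75} - i \sqrt{134}\right)} = - \frac{472}{\frac{7}{2} - \left(\frac{3599}{75} - i \sqrt{134}\right)} = - \frac{472}{- \frac{6673}{150} + i \sqrt{134}}$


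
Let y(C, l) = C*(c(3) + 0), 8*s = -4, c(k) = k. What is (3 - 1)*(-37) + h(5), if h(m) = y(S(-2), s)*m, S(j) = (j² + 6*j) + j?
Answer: -224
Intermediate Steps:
S(j) = j² + 7*j
s = -½ (s = (⅛)*(-4) = -½ ≈ -0.50000)
y(C, l) = 3*C (y(C, l) = C*(3 + 0) = C*3 = 3*C)
h(m) = -30*m (h(m) = (3*(-2*(7 - 2)))*m = (3*(-2*5))*m = (3*(-10))*m = -30*m)
(3 - 1)*(-37) + h(5) = (3 - 1)*(-37) - 30*5 = 2*(-37) - 150 = -74 - 150 = -224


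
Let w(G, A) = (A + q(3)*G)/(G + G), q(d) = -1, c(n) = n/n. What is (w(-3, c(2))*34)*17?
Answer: -1156/3 ≈ -385.33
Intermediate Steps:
c(n) = 1
w(G, A) = (A - G)/(2*G) (w(G, A) = (A - G)/(G + G) = (A - G)/((2*G)) = (A - G)*(1/(2*G)) = (A - G)/(2*G))
(w(-3, c(2))*34)*17 = (((½)*(1 - 1*(-3))/(-3))*34)*17 = (((½)*(-⅓)*(1 + 3))*34)*17 = (((½)*(-⅓)*4)*34)*17 = -⅔*34*17 = -68/3*17 = -1156/3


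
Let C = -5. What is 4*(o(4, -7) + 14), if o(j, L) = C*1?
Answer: 36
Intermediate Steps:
o(j, L) = -5 (o(j, L) = -5*1 = -5)
4*(o(4, -7) + 14) = 4*(-5 + 14) = 4*9 = 36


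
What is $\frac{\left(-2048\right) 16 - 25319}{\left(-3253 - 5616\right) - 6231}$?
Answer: $\frac{58087}{15100} \approx 3.8468$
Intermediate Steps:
$\frac{\left(-2048\right) 16 - 25319}{\left(-3253 - 5616\right) - 6231} = \frac{-32768 - 25319}{\left(-3253 - 5616\right) - 6231} = - \frac{58087}{-8869 - 6231} = - \frac{58087}{-15100} = \left(-58087\right) \left(- \frac{1}{15100}\right) = \frac{58087}{15100}$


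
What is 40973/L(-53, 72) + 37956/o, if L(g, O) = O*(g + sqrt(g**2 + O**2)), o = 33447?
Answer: 28933156477/4161341952 + 40973*sqrt(7993)/373248 ≈ 16.767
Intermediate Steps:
L(g, O) = O*(g + sqrt(O**2 + g**2))
40973/L(-53, 72) + 37956/o = 40973/((72*(-53 + sqrt(72**2 + (-53)**2)))) + 37956/33447 = 40973/((72*(-53 + sqrt(5184 + 2809)))) + 37956*(1/33447) = 40973/((72*(-53 + sqrt(7993)))) + 12652/11149 = 40973/(-3816 + 72*sqrt(7993)) + 12652/11149 = 12652/11149 + 40973/(-3816 + 72*sqrt(7993))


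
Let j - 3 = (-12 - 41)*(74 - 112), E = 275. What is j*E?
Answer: 554675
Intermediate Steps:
j = 2017 (j = 3 + (-12 - 41)*(74 - 112) = 3 - 53*(-38) = 3 + 2014 = 2017)
j*E = 2017*275 = 554675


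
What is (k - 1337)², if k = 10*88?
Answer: 208849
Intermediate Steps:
k = 880
(k - 1337)² = (880 - 1337)² = (-457)² = 208849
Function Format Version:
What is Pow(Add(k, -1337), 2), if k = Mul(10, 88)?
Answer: 208849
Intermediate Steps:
k = 880
Pow(Add(k, -1337), 2) = Pow(Add(880, -1337), 2) = Pow(-457, 2) = 208849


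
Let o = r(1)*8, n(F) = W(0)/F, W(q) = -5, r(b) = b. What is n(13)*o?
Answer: -40/13 ≈ -3.0769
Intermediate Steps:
n(F) = -5/F
o = 8 (o = 1*8 = 8)
n(13)*o = -5/13*8 = -40/13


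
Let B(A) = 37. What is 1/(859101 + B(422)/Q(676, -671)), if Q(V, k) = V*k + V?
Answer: 452920/389104024883 ≈ 1.1640e-6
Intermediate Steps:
Q(V, k) = V + V*k
1/(859101 + B(422)/Q(676, -671)) = 1/(859101 + 37/((676*(1 - 671)))) = 1/(859101 + 37/((676*(-670)))) = 1/(859101 + 37/(-452920)) = 1/(859101 + 37*(-1/452920)) = 1/(859101 - 37/452920) = 1/(389104024883/452920) = 452920/389104024883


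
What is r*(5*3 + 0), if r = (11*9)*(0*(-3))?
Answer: 0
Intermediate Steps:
r = 0 (r = 99*0 = 0)
r*(5*3 + 0) = 0*(5*3 + 0) = 0*(15 + 0) = 0*15 = 0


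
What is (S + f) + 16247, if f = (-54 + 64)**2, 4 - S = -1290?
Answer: 17641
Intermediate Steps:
S = 1294 (S = 4 - 1*(-1290) = 4 + 1290 = 1294)
f = 100 (f = 10**2 = 100)
(S + f) + 16247 = (1294 + 100) + 16247 = 1394 + 16247 = 17641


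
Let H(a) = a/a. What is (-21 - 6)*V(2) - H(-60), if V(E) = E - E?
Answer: -1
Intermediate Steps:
V(E) = 0
H(a) = 1
(-21 - 6)*V(2) - H(-60) = (-21 - 6)*0 - 1*1 = -27*0 - 1 = 0 - 1 = -1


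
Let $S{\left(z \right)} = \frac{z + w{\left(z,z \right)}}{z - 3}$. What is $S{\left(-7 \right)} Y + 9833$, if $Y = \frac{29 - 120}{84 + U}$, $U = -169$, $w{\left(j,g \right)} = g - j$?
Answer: $\frac{8358687}{850} \approx 9833.8$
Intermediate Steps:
$S{\left(z \right)} = \frac{z}{-3 + z}$ ($S{\left(z \right)} = \frac{z + \left(z - z\right)}{z - 3} = \frac{z + 0}{-3 + z} = \frac{z}{-3 + z}$)
$Y = \frac{91}{85}$ ($Y = \frac{29 - 120}{84 - 169} = - \frac{91}{-85} = \left(-91\right) \left(- \frac{1}{85}\right) = \frac{91}{85} \approx 1.0706$)
$S{\left(-7 \right)} Y + 9833 = - \frac{7}{-3 - 7} \cdot \frac{91}{85} + 9833 = - \frac{7}{-10} \cdot \frac{91}{85} + 9833 = \left(-7\right) \left(- \frac{1}{10}\right) \frac{91}{85} + 9833 = \frac{7}{10} \cdot \frac{91}{85} + 9833 = \frac{637}{850} + 9833 = \frac{8358687}{850}$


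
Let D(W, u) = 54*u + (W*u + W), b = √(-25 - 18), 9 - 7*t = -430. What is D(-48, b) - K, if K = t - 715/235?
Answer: -35424/329 + 6*I*√43 ≈ -107.67 + 39.345*I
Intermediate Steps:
t = 439/7 (t = 9/7 - ⅐*(-430) = 9/7 + 430/7 = 439/7 ≈ 62.714)
b = I*√43 (b = √(-43) = I*√43 ≈ 6.5574*I)
K = 19632/329 (K = 439/7 - 715/235 = 439/7 - 715*1/235 = 439/7 - 143/47 = 19632/329 ≈ 59.672)
D(W, u) = W + 54*u + W*u (D(W, u) = 54*u + (W + W*u) = W + 54*u + W*u)
D(-48, b) - K = (-48 + 54*(I*√43) - 48*I*√43) - 1*19632/329 = (-48 + 54*I*√43 - 48*I*√43) - 19632/329 = (-48 + 6*I*√43) - 19632/329 = -35424/329 + 6*I*√43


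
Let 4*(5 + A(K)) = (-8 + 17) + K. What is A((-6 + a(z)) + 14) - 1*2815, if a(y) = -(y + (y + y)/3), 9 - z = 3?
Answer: -11273/4 ≈ -2818.3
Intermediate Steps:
z = 6 (z = 9 - 1*3 = 9 - 3 = 6)
a(y) = -5*y/3 (a(y) = -(y + (2*y)*(⅓)) = -(y + 2*y/3) = -5*y/3)
A(K) = -11/4 + K/4 (A(K) = -5 + ((-8 + 17) + K)/4 = -5 + (9 + K)/4 = -5 + (9/4 + K/4) = -11/4 + K/4)
A((-6 + a(z)) + 14) - 1*2815 = (-11/4 + ((-6 - 5/3*6) + 14)/4) - 1*2815 = (-11/4 + ((-6 - 10) + 14)/4) - 2815 = (-11/4 + (-16 + 14)/4) - 2815 = (-11/4 + (¼)*(-2)) - 2815 = (-11/4 - ½) - 2815 = -13/4 - 2815 = -11273/4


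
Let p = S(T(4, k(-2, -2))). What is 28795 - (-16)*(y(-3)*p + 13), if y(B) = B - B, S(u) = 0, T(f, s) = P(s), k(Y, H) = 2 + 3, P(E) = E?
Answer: 29003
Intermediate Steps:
k(Y, H) = 5
T(f, s) = s
y(B) = 0
p = 0
28795 - (-16)*(y(-3)*p + 13) = 28795 - (-16)*(0*0 + 13) = 28795 - (-16)*(0 + 13) = 28795 - (-16)*13 = 28795 - 1*(-208) = 28795 + 208 = 29003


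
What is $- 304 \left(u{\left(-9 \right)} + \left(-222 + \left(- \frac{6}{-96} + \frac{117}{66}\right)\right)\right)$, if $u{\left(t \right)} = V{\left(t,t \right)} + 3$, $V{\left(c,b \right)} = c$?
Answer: $\frac{756295}{11} \approx 68754.0$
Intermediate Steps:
$u{\left(t \right)} = 3 + t$ ($u{\left(t \right)} = t + 3 = 3 + t$)
$- 304 \left(u{\left(-9 \right)} + \left(-222 + \left(- \frac{6}{-96} + \frac{117}{66}\right)\right)\right) = - 304 \left(\left(3 - 9\right) + \left(-222 + \left(- \frac{6}{-96} + \frac{117}{66}\right)\right)\right) = - 304 \left(-6 + \left(-222 + \left(\left(-6\right) \left(- \frac{1}{96}\right) + 117 \cdot \frac{1}{66}\right)\right)\right) = - 304 \left(-6 + \left(-222 + \left(\frac{1}{16} + \frac{39}{22}\right)\right)\right) = - 304 \left(-6 + \left(-222 + \frac{323}{176}\right)\right) = - 304 \left(-6 - \frac{38749}{176}\right) = \left(-304\right) \left(- \frac{39805}{176}\right) = \frac{756295}{11}$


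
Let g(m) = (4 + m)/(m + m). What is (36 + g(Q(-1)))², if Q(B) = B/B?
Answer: 5929/4 ≈ 1482.3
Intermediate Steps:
Q(B) = 1
g(m) = (4 + m)/(2*m) (g(m) = (4 + m)/((2*m)) = (4 + m)*(1/(2*m)) = (4 + m)/(2*m))
(36 + g(Q(-1)))² = (36 + (½)*(4 + 1)/1)² = (36 + (½)*1*5)² = (36 + 5/2)² = (77/2)² = 5929/4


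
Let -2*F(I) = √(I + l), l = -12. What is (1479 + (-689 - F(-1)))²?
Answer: (1580 + I*√13)²/4 ≈ 6.241e+5 + 2848.4*I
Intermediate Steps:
F(I) = -√(-12 + I)/2 (F(I) = -√(I - 12)/2 = -√(-12 + I)/2)
(1479 + (-689 - F(-1)))² = (1479 + (-689 - (-1)*√(-12 - 1)/2))² = (1479 + (-689 - (-1)*√(-13)/2))² = (1479 + (-689 - (-1)*I*√13/2))² = (1479 + (-689 + I*√13/2))² = (790 + I*√13/2)²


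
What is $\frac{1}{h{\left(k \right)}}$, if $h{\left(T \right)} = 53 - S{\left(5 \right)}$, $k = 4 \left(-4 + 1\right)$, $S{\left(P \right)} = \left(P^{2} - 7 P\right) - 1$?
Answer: $\frac{1}{64} \approx 0.015625$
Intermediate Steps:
$S{\left(P \right)} = -1 + P^{2} - 7 P$ ($S{\left(P \right)} = \left(P^{2} - 7 P\right) + \left(-6 + 5\right) = \left(P^{2} - 7 P\right) - 1 = -1 + P^{2} - 7 P$)
$k = -12$ ($k = 4 \left(-3\right) = -12$)
$h{\left(T \right)} = 64$ ($h{\left(T \right)} = 53 - \left(-1 + 5^{2} - 35\right) = 53 - \left(-1 + 25 - 35\right) = 53 - -11 = 53 + 11 = 64$)
$\frac{1}{h{\left(k \right)}} = \frac{1}{64}$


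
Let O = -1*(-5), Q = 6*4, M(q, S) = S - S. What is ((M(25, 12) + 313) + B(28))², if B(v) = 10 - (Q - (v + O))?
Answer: 110224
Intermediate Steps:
M(q, S) = 0
Q = 24
O = 5
B(v) = -9 + v (B(v) = 10 - (24 - (v + 5)) = 10 - (24 - (5 + v)) = 10 - (24 + (-5 - v)) = 10 - (19 - v) = 10 + (-19 + v) = -9 + v)
((M(25, 12) + 313) + B(28))² = ((0 + 313) + (-9 + 28))² = (313 + 19)² = 332² = 110224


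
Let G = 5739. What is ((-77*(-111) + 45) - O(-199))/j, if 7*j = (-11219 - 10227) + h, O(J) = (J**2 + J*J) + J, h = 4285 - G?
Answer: 492877/22900 ≈ 21.523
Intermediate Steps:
h = -1454 (h = 4285 - 1*5739 = 4285 - 5739 = -1454)
O(J) = J + 2*J**2 (O(J) = (J**2 + J**2) + J = 2*J**2 + J = J + 2*J**2)
j = -22900/7 (j = ((-11219 - 10227) - 1454)/7 = (-21446 - 1454)/7 = (1/7)*(-22900) = -22900/7 ≈ -3271.4)
((-77*(-111) + 45) - O(-199))/j = ((-77*(-111) + 45) - (-199)*(1 + 2*(-199)))/(-22900/7) = ((8547 + 45) - (-199)*(1 - 398))*(-7/22900) = (8592 - (-199)*(-397))*(-7/22900) = (8592 - 1*79003)*(-7/22900) = (8592 - 79003)*(-7/22900) = -70411*(-7/22900) = 492877/22900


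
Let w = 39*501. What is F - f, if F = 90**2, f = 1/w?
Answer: 158265899/19539 ≈ 8100.0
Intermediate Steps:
w = 19539
f = 1/19539 ≈ 5.1180e-5
F = 8100
F - f = 8100 - 1*1/19539 = 8100 - 1/19539 = 158265899/19539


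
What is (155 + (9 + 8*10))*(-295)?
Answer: -71980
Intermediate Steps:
(155 + (9 + 8*10))*(-295) = (155 + (9 + 80))*(-295) = (155 + 89)*(-295) = 244*(-295) = -71980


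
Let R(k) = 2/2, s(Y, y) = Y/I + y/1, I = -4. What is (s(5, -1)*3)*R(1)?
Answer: -27/4 ≈ -6.7500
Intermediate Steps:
s(Y, y) = y - Y/4 (s(Y, y) = Y/(-4) + y/1 = Y*(-¼) + y*1 = -Y/4 + y = y - Y/4)
R(k) = 1 (R(k) = 2*(½) = 1)
(s(5, -1)*3)*R(1) = ((-1 - ¼*5)*3)*1 = ((-1 - 5/4)*3)*1 = -9/4*3*1 = -27/4*1 = -27/4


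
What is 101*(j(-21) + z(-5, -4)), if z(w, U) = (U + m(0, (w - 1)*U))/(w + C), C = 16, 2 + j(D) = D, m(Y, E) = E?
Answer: -23533/11 ≈ -2139.4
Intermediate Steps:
j(D) = -2 + D
z(w, U) = (U + U*(-1 + w))/(16 + w) (z(w, U) = (U + (w - 1)*U)/(w + 16) = (U + (-1 + w)*U)/(16 + w) = (U + U*(-1 + w))/(16 + w))
101*(j(-21) + z(-5, -4)) = 101*((-2 - 21) - 4*(-5)/(16 - 5)) = 101*(-23 - 4*(-5)/11) = 101*(-23 - 4*(-5)*1/11) = 101*(-23 + 20/11) = 101*(-233/11) = -23533/11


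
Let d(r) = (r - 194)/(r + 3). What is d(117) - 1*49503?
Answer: -5940437/120 ≈ -49504.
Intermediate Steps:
d(r) = (-194 + r)/(3 + r)
d(117) - 1*49503 = (-194 + 117)/(3 + 117) - 1*49503 = -77/120 - 49503 = -5940437/120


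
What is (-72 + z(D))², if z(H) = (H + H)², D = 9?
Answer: 63504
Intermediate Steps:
z(H) = 4*H² (z(H) = (2*H)² = 4*H²)
(-72 + z(D))² = (-72 + 4*9²)² = (-72 + 4*81)² = (-72 + 324)² = 252² = 63504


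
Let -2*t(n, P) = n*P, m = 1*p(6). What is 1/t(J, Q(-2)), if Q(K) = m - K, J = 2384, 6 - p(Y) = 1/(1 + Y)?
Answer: -7/65560 ≈ -0.00010677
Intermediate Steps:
p(Y) = 6 - 1/(1 + Y)
m = 41/7 (m = 1*((5 + 6*6)/(1 + 6)) = 1*((5 + 36)/7) = 1*((⅐)*41) = 1*(41/7) = 41/7 ≈ 5.8571)
Q(K) = 41/7 - K
t(n, P) = -P*n/2 (t(n, P) = -n*P/2 = -P*n/2)
1/t(J, Q(-2)) = 1/(-½*(41/7 - 1*(-2))*2384) = 1/(-½*(41/7 + 2)*2384) = 1/(-½*55/7*2384) = 1/(-65560/7) = -7/65560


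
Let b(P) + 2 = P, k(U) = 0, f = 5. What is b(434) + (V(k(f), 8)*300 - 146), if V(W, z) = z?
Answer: 2686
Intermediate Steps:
b(P) = -2 + P
b(434) + (V(k(f), 8)*300 - 146) = (-2 + 434) + (8*300 - 146) = 432 + (2400 - 146) = 432 + 2254 = 2686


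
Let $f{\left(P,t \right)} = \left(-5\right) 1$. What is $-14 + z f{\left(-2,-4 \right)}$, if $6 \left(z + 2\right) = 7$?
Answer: $- \frac{59}{6} \approx -9.8333$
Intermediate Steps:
$f{\left(P,t \right)} = -5$
$z = - \frac{5}{6}$ ($z = -2 + \frac{1}{6} \cdot 7 = -2 + \frac{7}{6} = - \frac{5}{6} \approx -0.83333$)
$-14 + z f{\left(-2,-4 \right)} = -14 - - \frac{25}{6} = -14 + \frac{25}{6} = - \frac{59}{6}$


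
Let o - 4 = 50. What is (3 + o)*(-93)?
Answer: -5301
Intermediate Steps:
o = 54 (o = 4 + 50 = 54)
(3 + o)*(-93) = (3 + 54)*(-93) = 57*(-93) = -5301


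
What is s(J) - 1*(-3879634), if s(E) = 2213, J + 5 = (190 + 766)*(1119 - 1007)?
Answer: 3881847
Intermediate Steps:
J = 107067 (J = -5 + (190 + 766)*(1119 - 1007) = -5 + 956*112 = -5 + 107072 = 107067)
s(J) - 1*(-3879634) = 2213 - 1*(-3879634) = 2213 + 3879634 = 3881847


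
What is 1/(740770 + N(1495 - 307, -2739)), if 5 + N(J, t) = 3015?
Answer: 1/743780 ≈ 1.3445e-6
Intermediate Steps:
N(J, t) = 3010 (N(J, t) = -5 + 3015 = 3010)
1/(740770 + N(1495 - 307, -2739)) = 1/(740770 + 3010) = 1/743780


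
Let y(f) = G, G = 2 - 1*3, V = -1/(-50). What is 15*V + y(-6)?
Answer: -7/10 ≈ -0.70000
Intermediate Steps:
V = 1/50 (V = -1*(-1/50) = 1/50 ≈ 0.020000)
G = -1 (G = 2 - 3 = -1)
y(f) = -1
15*V + y(-6) = 15*(1/50) - 1 = 3/10 - 1 = -7/10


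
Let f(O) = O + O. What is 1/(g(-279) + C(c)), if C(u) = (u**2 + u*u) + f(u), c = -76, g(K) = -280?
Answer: 1/11120 ≈ 8.9928e-5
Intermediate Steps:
f(O) = 2*O
C(u) = 2*u + 2*u**2 (C(u) = (u**2 + u*u) + 2*u = (u**2 + u**2) + 2*u = 2*u**2 + 2*u = 2*u + 2*u**2)
1/(g(-279) + C(c)) = 1/(-280 + 2*(-76)*(1 - 76)) = 1/(-280 + 2*(-76)*(-75)) = 1/(-280 + 11400) = 1/11120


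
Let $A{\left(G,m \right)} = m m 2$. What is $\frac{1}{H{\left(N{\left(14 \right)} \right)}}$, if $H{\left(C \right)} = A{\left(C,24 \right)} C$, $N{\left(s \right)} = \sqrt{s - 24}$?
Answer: $- \frac{i \sqrt{10}}{11520} \approx - 0.0002745 i$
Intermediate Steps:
$N{\left(s \right)} = \sqrt{-24 + s}$
$A{\left(G,m \right)} = 2 m^{2}$ ($A{\left(G,m \right)} = m^{2} \cdot 2 = 2 m^{2}$)
$H{\left(C \right)} = 1152 C$ ($H{\left(C \right)} = 2 \cdot 24^{2} C = 2 \cdot 576 C = 1152 C$)
$\frac{1}{H{\left(N{\left(14 \right)} \right)}} = \frac{1}{1152 \sqrt{-24 + 14}} = \frac{1}{1152 \sqrt{-10}} = \frac{1}{1152 i \sqrt{10}} = - \frac{i \sqrt{10}}{11520}$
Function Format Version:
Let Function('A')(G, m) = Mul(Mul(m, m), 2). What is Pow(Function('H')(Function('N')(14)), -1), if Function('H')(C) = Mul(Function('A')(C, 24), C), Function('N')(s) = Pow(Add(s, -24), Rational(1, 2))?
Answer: Mul(Rational(-1, 11520), I, Pow(10, Rational(1, 2))) ≈ Mul(-0.00027450, I)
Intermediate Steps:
Function('N')(s) = Pow(Add(-24, s), Rational(1, 2))
Function('A')(G, m) = Mul(2, Pow(m, 2)) (Function('A')(G, m) = Mul(Pow(m, 2), 2) = Mul(2, Pow(m, 2)))
Function('H')(C) = Mul(1152, C) (Function('H')(C) = Mul(Mul(2, Pow(24, 2)), C) = Mul(Mul(2, 576), C) = Mul(1152, C))
Pow(Function('H')(Function('N')(14)), -1) = Pow(Mul(1152, Pow(Add(-24, 14), Rational(1, 2))), -1) = Pow(Mul(1152, Pow(-10, Rational(1, 2))), -1) = Pow(Mul(1152, Mul(I, Pow(10, Rational(1, 2)))), -1) = Pow(Mul(1152, I, Pow(10, Rational(1, 2))), -1) = Mul(Rational(-1, 11520), I, Pow(10, Rational(1, 2)))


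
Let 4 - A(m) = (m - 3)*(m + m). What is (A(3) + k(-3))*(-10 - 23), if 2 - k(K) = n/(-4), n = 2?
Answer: -429/2 ≈ -214.50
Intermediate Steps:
A(m) = 4 - 2*m*(-3 + m) (A(m) = 4 - (m - 3)*(m + m) = 4 - (-3 + m)*2*m = 4 - 2*m*(-3 + m))
k(K) = 5/2 (k(K) = 2 - 2/(-4) = 2 - 2*(-1)/4 = 2 - 1*(-½) = 2 + ½ = 5/2)
(A(3) + k(-3))*(-10 - 23) = ((4 - 2*3² + 6*3) + 5/2)*(-10 - 23) = ((4 - 2*9 + 18) + 5/2)*(-33) = ((4 - 18 + 18) + 5/2)*(-33) = (4 + 5/2)*(-33) = (13/2)*(-33) = -429/2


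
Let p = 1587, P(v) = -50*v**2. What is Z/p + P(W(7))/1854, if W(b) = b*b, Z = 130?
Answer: -31713055/490383 ≈ -64.670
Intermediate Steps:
W(b) = b**2
Z/p + P(W(7))/1854 = 130/1587 - 50*(7**2)**2/1854 = 130*(1/1587) - 50*49**2*(1/1854) = 130/1587 - 50*2401*(1/1854) = 130/1587 - 120050*1/1854 = 130/1587 - 60025/927 = -31713055/490383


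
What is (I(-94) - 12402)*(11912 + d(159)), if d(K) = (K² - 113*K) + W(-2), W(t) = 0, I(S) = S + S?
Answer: -242055340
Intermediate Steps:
I(S) = 2*S
d(K) = K² - 113*K (d(K) = (K² - 113*K) + 0 = K² - 113*K)
(I(-94) - 12402)*(11912 + d(159)) = (2*(-94) - 12402)*(11912 + 159*(-113 + 159)) = (-188 - 12402)*(11912 + 159*46) = -12590*(11912 + 7314) = -12590*19226 = -242055340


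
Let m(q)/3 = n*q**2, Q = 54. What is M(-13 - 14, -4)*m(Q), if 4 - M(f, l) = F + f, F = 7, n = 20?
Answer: 4199040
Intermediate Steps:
M(f, l) = -3 - f (M(f, l) = 4 - (7 + f) = 4 + (-7 - f) = -3 - f)
m(q) = 60*q**2 (m(q) = 3*(20*q**2) = 60*q**2)
M(-13 - 14, -4)*m(Q) = (-3 - (-13 - 14))*(60*54**2) = (-3 - 1*(-27))*(60*2916) = (-3 + 27)*174960 = 24*174960 = 4199040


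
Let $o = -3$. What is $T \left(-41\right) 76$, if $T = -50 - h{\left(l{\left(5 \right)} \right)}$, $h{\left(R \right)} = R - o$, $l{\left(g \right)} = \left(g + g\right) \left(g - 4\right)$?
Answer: $196308$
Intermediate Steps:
$l{\left(g \right)} = 2 g \left(-4 + g\right)$
$h{\left(R \right)} = 3 + R$ ($h{\left(R \right)} = R - -3 = R + 3 = 3 + R$)
$T = -63$ ($T = -50 - \left(3 + 2 \cdot 5 \left(-4 + 5\right)\right) = -50 - \left(3 + 2 \cdot 5 \cdot 1\right) = -50 - \left(3 + 10\right) = -50 - 13 = -63$)
$T \left(-41\right) 76 = \left(-63\right) \left(-41\right) 76 = 2583 \cdot 76 = 196308$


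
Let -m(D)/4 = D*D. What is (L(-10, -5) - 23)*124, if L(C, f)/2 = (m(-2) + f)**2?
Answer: 106516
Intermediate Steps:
m(D) = -4*D**2 (m(D) = -4*D*D = -4*D**2)
L(C, f) = 2*(-16 + f)**2 (L(C, f) = 2*(-4*(-2)**2 + f)**2 = 2*(-4*4 + f)**2 = 2*(-16 + f)**2)
(L(-10, -5) - 23)*124 = (2*(-16 - 5)**2 - 23)*124 = (2*(-21)**2 - 23)*124 = (2*441 - 23)*124 = (882 - 23)*124 = 859*124 = 106516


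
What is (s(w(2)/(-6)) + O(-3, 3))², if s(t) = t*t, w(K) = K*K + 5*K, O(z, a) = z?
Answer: 484/81 ≈ 5.9753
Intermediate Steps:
w(K) = K² + 5*K
s(t) = t²
(s(w(2)/(-6)) + O(-3, 3))² = (((2*(5 + 2))/(-6))² - 3)² = (((2*7)*(-⅙))² - 3)² = ((14*(-⅙))² - 3)² = ((-7/3)² - 3)² = (49/9 - 3)² = (22/9)² = 484/81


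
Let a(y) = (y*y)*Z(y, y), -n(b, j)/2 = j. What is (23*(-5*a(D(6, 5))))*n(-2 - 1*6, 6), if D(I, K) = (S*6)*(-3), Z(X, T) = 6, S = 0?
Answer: 0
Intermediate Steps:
D(I, K) = 0 (D(I, K) = (0*6)*(-3) = 0*(-3) = 0)
n(b, j) = -2*j
a(y) = 6*y² (a(y) = (y*y)*6 = y²*6 = 6*y²)
(23*(-5*a(D(6, 5))))*n(-2 - 1*6, 6) = (23*(-30*0²))*(-2*6) = (23*(-30*0))*(-12) = (23*(-5*0))*(-12) = (23*0)*(-12) = 0*(-12) = 0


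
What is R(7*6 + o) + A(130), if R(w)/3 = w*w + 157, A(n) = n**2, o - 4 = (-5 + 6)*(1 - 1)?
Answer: 23719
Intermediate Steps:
o = 4 (o = 4 + (-5 + 6)*(1 - 1) = 4 + 1*0 = 4 + 0 = 4)
R(w) = 471 + 3*w**2 (R(w) = 3*(w*w + 157) = 3*(w**2 + 157) = 3*(157 + w**2) = 471 + 3*w**2)
R(7*6 + o) + A(130) = (471 + 3*(7*6 + 4)**2) + 130**2 = (471 + 3*(42 + 4)**2) + 16900 = (471 + 3*46**2) + 16900 = (471 + 3*2116) + 16900 = (471 + 6348) + 16900 = 6819 + 16900 = 23719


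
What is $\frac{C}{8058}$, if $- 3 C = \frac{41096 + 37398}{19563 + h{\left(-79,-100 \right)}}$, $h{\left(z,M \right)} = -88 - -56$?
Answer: $- \frac{39247}{236071197} \approx -0.00016625$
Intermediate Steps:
$h{\left(z,M \right)} = -32$ ($h{\left(z,M \right)} = -88 + 56 = -32$)
$C = - \frac{78494}{58593}$ ($C = - \frac{\left(41096 + 37398\right) \frac{1}{19563 - 32}}{3} = - \frac{78494 \cdot \frac{1}{19531}}{3} = \left(- \frac{1}{3}\right) \frac{78494}{19531} = - \frac{78494}{58593} \approx -1.3396$)
$\frac{C}{8058} = - \frac{78494}{58593 \cdot 8058} = \left(- \frac{78494}{58593}\right) \frac{1}{8058} = - \frac{39247}{236071197}$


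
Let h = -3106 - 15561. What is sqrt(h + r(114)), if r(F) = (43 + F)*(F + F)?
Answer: sqrt(17129) ≈ 130.88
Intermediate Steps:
r(F) = 2*F*(43 + F) (r(F) = (43 + F)*(2*F) = 2*F*(43 + F))
h = -18667
sqrt(h + r(114)) = sqrt(-18667 + 2*114*(43 + 114)) = sqrt(-18667 + 2*114*157) = sqrt(-18667 + 35796) = sqrt(17129)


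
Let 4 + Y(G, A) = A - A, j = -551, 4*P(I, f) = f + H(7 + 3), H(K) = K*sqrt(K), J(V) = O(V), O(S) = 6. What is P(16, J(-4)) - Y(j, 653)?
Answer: 11/2 + 5*sqrt(10)/2 ≈ 13.406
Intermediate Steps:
J(V) = 6
H(K) = K**(3/2)
P(I, f) = f/4 + 5*sqrt(10)/2 (P(I, f) = (f + (7 + 3)**(3/2))/4 = (f + 10**(3/2))/4 = (f + 10*sqrt(10))/4 = f/4 + 5*sqrt(10)/2)
Y(G, A) = -4 (Y(G, A) = -4 + (A - A) = -4 + 0 = -4)
P(16, J(-4)) - Y(j, 653) = ((1/4)*6 + 5*sqrt(10)/2) - 1*(-4) = (3/2 + 5*sqrt(10)/2) + 4 = 11/2 + 5*sqrt(10)/2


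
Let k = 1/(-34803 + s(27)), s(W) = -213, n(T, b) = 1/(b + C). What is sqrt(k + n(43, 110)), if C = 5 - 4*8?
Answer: sqrt(25381689006)/1453164 ≈ 0.10963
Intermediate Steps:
C = -27 (C = 5 - 32 = -27)
n(T, b) = 1/(-27 + b) (n(T, b) = 1/(b - 27) = 1/(-27 + b))
k = -1/35016 (k = 1/(-34803 - 213) = 1/(-35016) = -1/35016 ≈ -2.8558e-5)
sqrt(k + n(43, 110)) = sqrt(-1/35016 + 1/(-27 + 110)) = sqrt(-1/35016 + 1/83) = sqrt(34933/2906328) = sqrt(25381689006)/1453164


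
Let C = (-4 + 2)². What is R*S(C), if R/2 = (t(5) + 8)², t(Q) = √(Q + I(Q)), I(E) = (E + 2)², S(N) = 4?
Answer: 944 + 384*√6 ≈ 1884.6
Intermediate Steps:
C = 4 (C = (-2)² = 4)
I(E) = (2 + E)²
t(Q) = √(Q + (2 + Q)²)
R = 2*(8 + 3*√6)² (R = 2*(√(5 + (2 + 5)²) + 8)² = 2*(√(5 + 7²) + 8)² = 2*(√(5 + 49) + 8)² = 2*(√54 + 8)² = 2*(3*√6 + 8)² = 2*(8 + 3*√6)² ≈ 471.15)
R*S(C) = (236 + 96*√6)*4 = 944 + 384*√6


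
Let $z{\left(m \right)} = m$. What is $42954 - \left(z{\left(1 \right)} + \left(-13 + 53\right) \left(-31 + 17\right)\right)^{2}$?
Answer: $-269527$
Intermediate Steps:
$42954 - \left(z{\left(1 \right)} + \left(-13 + 53\right) \left(-31 + 17\right)\right)^{2} = 42954 - \left(1 + \left(-13 + 53\right) \left(-31 + 17\right)\right)^{2} = 42954 - \left(1 + 40 \left(-14\right)\right)^{2} = 42954 - \left(1 - 560\right)^{2} = 42954 - \left(-559\right)^{2} = 42954 - 312481 = -269527$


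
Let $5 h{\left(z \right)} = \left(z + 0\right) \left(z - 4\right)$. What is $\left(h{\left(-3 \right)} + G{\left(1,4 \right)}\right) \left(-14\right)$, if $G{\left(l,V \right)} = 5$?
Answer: $- \frac{644}{5} \approx -128.8$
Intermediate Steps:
$h{\left(z \right)} = \frac{z \left(-4 + z\right)}{5}$ ($h{\left(z \right)} = \frac{\left(z + 0\right) \left(z - 4\right)}{5} = \frac{z \left(-4 + z\right)}{5}$)
$\left(h{\left(-3 \right)} + G{\left(1,4 \right)}\right) \left(-14\right) = \left(\frac{1}{5} \left(-3\right) \left(-4 - 3\right) + 5\right) \left(-14\right) = \left(\frac{1}{5} \left(-3\right) \left(-7\right) + 5\right) \left(-14\right) = \left(\frac{21}{5} + 5\right) \left(-14\right) = \frac{46}{5} \left(-14\right) = - \frac{644}{5}$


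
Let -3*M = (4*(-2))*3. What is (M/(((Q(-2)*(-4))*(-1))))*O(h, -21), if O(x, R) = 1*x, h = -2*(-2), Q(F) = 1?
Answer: 8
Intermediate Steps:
h = 4
M = 8 (M = -4*(-2)*3/3 = -(-8)*3/3 = -⅓*(-24) = 8)
O(x, R) = x
(M/(((Q(-2)*(-4))*(-1))))*O(h, -21) = (8/(((1*(-4))*(-1))))*4 = (8/((-4*(-1))))*4 = (8/4)*4 = (8*(¼))*4 = 2*4 = 8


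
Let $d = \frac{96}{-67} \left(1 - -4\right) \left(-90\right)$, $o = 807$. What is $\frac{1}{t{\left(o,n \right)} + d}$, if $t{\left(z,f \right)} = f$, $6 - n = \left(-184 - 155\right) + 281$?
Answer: $\frac{67}{47488} \approx 0.0014109$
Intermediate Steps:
$n = 64$ ($n = 6 - \left(\left(-184 - 155\right) + 281\right) = 6 - \left(-339 + 281\right) = 6 - -58 = 6 + 58 = 64$)
$d = \frac{43200}{67}$ ($d = 96 \left(- \frac{1}{67}\right) \left(1 + 4\right) \left(-90\right) = \left(- \frac{96}{67}\right) 5 \left(-90\right) = \left(- \frac{480}{67}\right) \left(-90\right) = \frac{43200}{67} \approx 644.78$)
$\frac{1}{t{\left(o,n \right)} + d} = \frac{1}{64 + \frac{43200}{67}} = \frac{1}{\frac{47488}{67}} = \frac{67}{47488}$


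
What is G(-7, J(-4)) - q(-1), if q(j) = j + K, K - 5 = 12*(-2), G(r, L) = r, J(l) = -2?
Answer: 13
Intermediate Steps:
K = -19 (K = 5 + 12*(-2) = 5 - 24 = -19)
q(j) = -19 + j (q(j) = j - 19 = -19 + j)
G(-7, J(-4)) - q(-1) = -7 - (-19 - 1) = -7 - 1*(-20) = -7 + 20 = 13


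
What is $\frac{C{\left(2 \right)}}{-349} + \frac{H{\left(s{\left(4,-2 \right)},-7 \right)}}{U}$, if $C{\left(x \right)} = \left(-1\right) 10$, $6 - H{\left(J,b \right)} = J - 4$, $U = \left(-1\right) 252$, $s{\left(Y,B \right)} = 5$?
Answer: $\frac{775}{87948} \approx 0.008812$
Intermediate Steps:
$U = -252$
$H{\left(J,b \right)} = 10 - J$ ($H{\left(J,b \right)} = 6 - \left(J - 4\right) = 6 - \left(-4 + J\right) = 10 - J$)
$C{\left(x \right)} = -10$
$\frac{C{\left(2 \right)}}{-349} + \frac{H{\left(s{\left(4,-2 \right)},-7 \right)}}{U} = - \frac{10}{-349} + \frac{10 - 5}{-252} = \left(-10\right) \left(- \frac{1}{349}\right) + \left(10 - 5\right) \left(- \frac{1}{252}\right) = \frac{10}{349} + 5 \left(- \frac{1}{252}\right) = \frac{10}{349} - \frac{5}{252} = \frac{775}{87948}$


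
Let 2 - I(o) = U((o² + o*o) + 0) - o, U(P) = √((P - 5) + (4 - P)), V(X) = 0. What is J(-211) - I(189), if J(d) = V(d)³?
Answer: -191 + I ≈ -191.0 + 1.0*I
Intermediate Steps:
U(P) = I (U(P) = √((-5 + P) + (4 - P)) = √(-1) = I)
I(o) = 2 + o - I (I(o) = 2 - (I - o) = 2 + (o - I) = 2 + o - I)
J(d) = 0 (J(d) = 0³ = 0)
J(-211) - I(189) = 0 - (2 + 189 - I) = 0 - (191 - I) = 0 + (-191 + I) = -191 + I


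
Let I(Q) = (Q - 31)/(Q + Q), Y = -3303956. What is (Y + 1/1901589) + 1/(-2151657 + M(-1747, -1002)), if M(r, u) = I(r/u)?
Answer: -47233327988590034396425/14295991831789197 ≈ -3.3040e+6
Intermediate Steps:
I(Q) = (-31 + Q)/(2*Q) (I(Q) = (-31 + Q)/((2*Q)) = (-31 + Q)*(1/(2*Q)) = (-31 + Q)/(2*Q))
M(r, u) = u*(-31 + r/u)/(2*r) (M(r, u) = (-31 + r/u)/(2*((r/u))) = (u/r)*(-31 + r/u)/2 = u*(-31 + r/u)/(2*r))
(Y + 1/1901589) + 1/(-2151657 + M(-1747, -1002)) = (-3303956 + 1/1901589) + 1/(-2151657 + (½)*(-1747 - 31*(-1002))/(-1747)) = (-3303956 + 1/1901589) + 1/(-2151657 + (½)*(-1/1747)*(-1747 + 31062)) = -6282766386083/1901589 + 1/(-2151657 + (½)*(-1/1747)*29315) = -6282766386083/1901589 + 1/(-2151657 - 29315/3494) = -6282766386083/1901589 + 1/(-7517918873/3494) = -6282766386083/1901589 - 3494/7517918873 = -47233327988590034396425/14295991831789197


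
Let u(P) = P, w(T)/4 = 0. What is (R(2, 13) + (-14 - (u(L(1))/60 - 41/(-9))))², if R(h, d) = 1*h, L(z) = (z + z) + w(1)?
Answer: 2229049/8100 ≈ 275.19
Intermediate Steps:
w(T) = 0 (w(T) = 4*0 = 0)
L(z) = 2*z (L(z) = (z + z) + 0 = 2*z + 0 = 2*z)
R(h, d) = h
(R(2, 13) + (-14 - (u(L(1))/60 - 41/(-9))))² = (2 + (-14 - ((2*1)/60 - 41/(-9))))² = (2 + (-14 - (2*(1/60) - 41*(-⅑))))² = (2 + (-14 - (1/30 + 41/9)))² = (2 + (-14 - 1*413/90))² = (2 + (-14 - 413/90))² = (2 - 1673/90)² = (-1493/90)² = 2229049/8100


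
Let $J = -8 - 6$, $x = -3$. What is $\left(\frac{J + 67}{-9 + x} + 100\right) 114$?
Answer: $\frac{21793}{2} \approx 10897.0$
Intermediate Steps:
$J = -14$ ($J = -8 - 6 = -14$)
$\left(\frac{J + 67}{-9 + x} + 100\right) 114 = \left(\frac{-14 + 67}{-9 - 3} + 100\right) 114 = \left(\frac{53}{-12} + 100\right) 114 = \left(53 \left(- \frac{1}{12}\right) + 100\right) 114 = \left(- \frac{53}{12} + 100\right) 114 = \frac{1147}{12} \cdot 114 = \frac{21793}{2}$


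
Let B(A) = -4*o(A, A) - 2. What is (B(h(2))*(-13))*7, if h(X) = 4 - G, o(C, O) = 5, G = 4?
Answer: 2002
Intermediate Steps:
h(X) = 0 (h(X) = 4 - 1*4 = 4 - 4 = 0)
B(A) = -22 (B(A) = -4*5 - 2 = -20 - 2 = -22)
(B(h(2))*(-13))*7 = -22*(-13)*7 = 286*7 = 2002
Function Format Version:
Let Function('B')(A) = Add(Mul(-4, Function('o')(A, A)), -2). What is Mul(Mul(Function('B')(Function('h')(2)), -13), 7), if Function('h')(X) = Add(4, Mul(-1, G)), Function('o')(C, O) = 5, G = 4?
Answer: 2002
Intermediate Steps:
Function('h')(X) = 0 (Function('h')(X) = Add(4, Mul(-1, 4)) = Add(4, -4) = 0)
Function('B')(A) = -22 (Function('B')(A) = Add(Mul(-4, 5), -2) = Add(-20, -2) = -22)
Mul(Mul(Function('B')(Function('h')(2)), -13), 7) = Mul(Mul(-22, -13), 7) = Mul(286, 7) = 2002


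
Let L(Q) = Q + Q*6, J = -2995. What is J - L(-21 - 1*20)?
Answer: -2708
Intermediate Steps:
L(Q) = 7*Q (L(Q) = Q + 6*Q = 7*Q)
J - L(-21 - 1*20) = -2995 - 7*(-21 - 1*20) = -2995 - 7*(-21 - 20) = -2995 - 7*(-41) = -2995 - 1*(-287) = -2995 + 287 = -2708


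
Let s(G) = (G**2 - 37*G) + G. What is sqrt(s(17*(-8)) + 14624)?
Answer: 24*sqrt(66) ≈ 194.98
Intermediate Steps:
s(G) = G**2 - 36*G
sqrt(s(17*(-8)) + 14624) = sqrt((17*(-8))*(-36 + 17*(-8)) + 14624) = sqrt(-136*(-36 - 136) + 14624) = sqrt(-136*(-172) + 14624) = sqrt(23392 + 14624) = sqrt(38016) = 24*sqrt(66)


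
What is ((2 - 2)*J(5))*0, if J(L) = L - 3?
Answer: 0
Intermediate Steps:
J(L) = -3 + L
((2 - 2)*J(5))*0 = ((2 - 2)*(-3 + 5))*0 = (0*2)*0 = 0*0 = 0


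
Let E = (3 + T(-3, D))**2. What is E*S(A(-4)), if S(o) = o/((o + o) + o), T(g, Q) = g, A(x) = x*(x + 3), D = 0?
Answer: 0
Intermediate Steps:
A(x) = x*(3 + x)
E = 0 (E = (3 - 3)**2 = 0**2 = 0)
S(o) = 1/3 (S(o) = o/(2*o + o) = o/((3*o)) = o*(1/(3*o)) = 1/3)
E*S(A(-4)) = 0*(1/3) = 0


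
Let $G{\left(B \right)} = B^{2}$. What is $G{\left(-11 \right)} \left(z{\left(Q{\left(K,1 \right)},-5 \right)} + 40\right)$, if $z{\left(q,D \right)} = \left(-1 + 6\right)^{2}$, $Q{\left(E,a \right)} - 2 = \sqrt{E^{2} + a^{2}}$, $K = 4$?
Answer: $7865$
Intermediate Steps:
$Q{\left(E,a \right)} = 2 + \sqrt{E^{2} + a^{2}}$
$z{\left(q,D \right)} = 25$ ($z{\left(q,D \right)} = 5^{2} = 25$)
$G{\left(-11 \right)} \left(z{\left(Q{\left(K,1 \right)},-5 \right)} + 40\right) = \left(-11\right)^{2} \left(25 + 40\right) = 121 \cdot 65 = 7865$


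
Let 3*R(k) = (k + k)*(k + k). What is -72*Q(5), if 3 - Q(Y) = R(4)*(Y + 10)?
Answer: 22824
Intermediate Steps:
R(k) = 4*k²/3 (R(k) = ((k + k)*(k + k))/3 = ((2*k)*(2*k))/3 = (4*k²)/3 = 4*k²/3)
Q(Y) = -631/3 - 64*Y/3 (Q(Y) = 3 - (4/3)*4²*(Y + 10) = 3 - (4/3)*16*(10 + Y) = 3 - 64*(10 + Y)/3 = 3 - (640/3 + 64*Y/3) = 3 + (-640/3 - 64*Y/3) = -631/3 - 64*Y/3)
-72*Q(5) = -72*(-631/3 - 64/3*5) = -72*(-631/3 - 320/3) = -72*(-317) = 22824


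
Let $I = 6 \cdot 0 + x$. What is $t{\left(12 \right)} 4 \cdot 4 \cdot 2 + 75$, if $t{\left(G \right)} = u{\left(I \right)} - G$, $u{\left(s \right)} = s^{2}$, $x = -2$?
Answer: $-181$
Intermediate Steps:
$I = -2$ ($I = 6 \cdot 0 - 2 = 0 - 2 = -2$)
$t{\left(G \right)} = 4 - G$ ($t{\left(G \right)} = \left(-2\right)^{2} - G = 4 - G$)
$t{\left(12 \right)} 4 \cdot 4 \cdot 2 + 75 = \left(4 - 12\right) 4 \cdot 4 \cdot 2 + 75 = \left(4 - 12\right) 16 \cdot 2 + 75 = \left(-8\right) 32 + 75 = -256 + 75 = -181$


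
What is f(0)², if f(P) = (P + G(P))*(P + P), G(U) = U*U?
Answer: 0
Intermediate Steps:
G(U) = U²
f(P) = 2*P*(P + P²) (f(P) = (P + P²)*(P + P) = (P + P²)*(2*P) = 2*P*(P + P²))
f(0)² = (2*0²*(1 + 0))² = (2*0*1)² = 0² = 0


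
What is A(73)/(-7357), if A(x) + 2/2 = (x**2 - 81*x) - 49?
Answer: 634/7357 ≈ 0.086176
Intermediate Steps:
A(x) = -50 + x**2 - 81*x (A(x) = -1 + ((x**2 - 81*x) - 49) = -1 + (-49 + x**2 - 81*x) = -50 + x**2 - 81*x)
A(73)/(-7357) = (-50 + 73**2 - 81*73)/(-7357) = (-50 + 5329 - 5913)*(-1/7357) = -634*(-1/7357) = 634/7357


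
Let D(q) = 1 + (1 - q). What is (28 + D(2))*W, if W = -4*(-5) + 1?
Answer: 588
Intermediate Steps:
D(q) = 2 - q
W = 21 (W = 20 + 1 = 21)
(28 + D(2))*W = (28 + (2 - 1*2))*21 = (28 + (2 - 2))*21 = (28 + 0)*21 = 28*21 = 588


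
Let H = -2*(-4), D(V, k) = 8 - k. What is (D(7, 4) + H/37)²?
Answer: 24336/1369 ≈ 17.776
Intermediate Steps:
H = 8
(D(7, 4) + H/37)² = ((8 - 1*4) + 8/37)² = ((8 - 4) + 8*(1/37))² = (4 + 8/37)² = (156/37)² = 24336/1369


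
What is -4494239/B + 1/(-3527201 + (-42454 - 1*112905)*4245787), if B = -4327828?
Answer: 17567267211577977563/16916793014735927040 ≈ 1.0385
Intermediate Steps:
-4494239/B + 1/(-3527201 + (-42454 - 1*112905)*4245787) = -4494239/(-4327828) + 1/(-3527201 + (-42454 - 1*112905)*4245787) = -4494239*(-1/4327828) + (1/4245787)/(-3527201 + (-42454 - 112905)) = 4494239/4327828 + (1/4245787)/(-3527201 - 155359) = 4494239/4327828 + (1/4245787)/(-3682560) = 4494239/4327828 - 1/3682560*1/4245787 = 4494239/4327828 - 1/15635365374720 = 17567267211577977563/16916793014735927040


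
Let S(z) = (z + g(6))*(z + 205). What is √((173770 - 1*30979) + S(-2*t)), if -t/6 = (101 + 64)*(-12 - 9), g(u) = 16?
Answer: √1719853291 ≈ 41471.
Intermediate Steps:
t = 20790 (t = -6*(101 + 64)*(-12 - 9) = -990*(-21) = -6*(-3465) = 20790)
S(z) = (16 + z)*(205 + z) (S(z) = (z + 16)*(z + 205) = (16 + z)*(205 + z))
√((173770 - 1*30979) + S(-2*t)) = √((173770 - 1*30979) + (3280 + (-2*20790)² + 221*(-2*20790))) = √((173770 - 30979) + (3280 + (-41580)² + 221*(-41580))) = √(142791 + (3280 + 1728896400 - 9189180)) = √(142791 + 1719710500) = √1719853291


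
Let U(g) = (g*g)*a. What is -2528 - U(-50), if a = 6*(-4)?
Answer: 57472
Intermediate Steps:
a = -24
U(g) = -24*g² (U(g) = (g*g)*(-24) = g²*(-24) = -24*g²)
-2528 - U(-50) = -2528 - (-24)*(-50)² = -2528 - (-24)*2500 = -2528 - 1*(-60000) = -2528 + 60000 = 57472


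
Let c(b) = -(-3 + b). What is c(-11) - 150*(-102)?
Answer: 15314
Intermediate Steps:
c(b) = 3 - b
c(-11) - 150*(-102) = (3 - 1*(-11)) - 150*(-102) = (3 + 11) + 15300 = 14 + 15300 = 15314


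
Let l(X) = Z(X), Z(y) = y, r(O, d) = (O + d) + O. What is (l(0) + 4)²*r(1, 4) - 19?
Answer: 77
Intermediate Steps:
r(O, d) = d + 2*O
l(X) = X
(l(0) + 4)²*r(1, 4) - 19 = (0 + 4)²*(4 + 2*1) - 19 = 4²*(4 + 2) - 19 = 16*6 - 19 = 96 - 19 = 77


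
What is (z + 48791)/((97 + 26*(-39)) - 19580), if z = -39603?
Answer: -9188/20497 ≈ -0.44826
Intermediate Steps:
(z + 48791)/((97 + 26*(-39)) - 19580) = (-39603 + 48791)/((97 + 26*(-39)) - 19580) = 9188/((97 - 1014) - 19580) = 9188/(-917 - 19580) = 9188/(-20497) = 9188*(-1/20497) = -9188/20497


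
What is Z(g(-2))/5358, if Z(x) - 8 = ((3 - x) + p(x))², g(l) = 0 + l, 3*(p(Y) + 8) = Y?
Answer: 193/48222 ≈ 0.0040023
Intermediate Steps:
p(Y) = -8 + Y/3
g(l) = l
Z(x) = 8 + (-5 - 2*x/3)² (Z(x) = 8 + ((3 - x) + (-8 + x/3))² = 8 + (-5 - 2*x/3)²)
Z(g(-2))/5358 = (8 + (15 + 2*(-2))²/9)/5358 = (8 + (15 - 4)²/9)*(1/5358) = (8 + (⅑)*11²)*(1/5358) = (8 + (⅑)*121)*(1/5358) = (8 + 121/9)*(1/5358) = (193/9)*(1/5358) = 193/48222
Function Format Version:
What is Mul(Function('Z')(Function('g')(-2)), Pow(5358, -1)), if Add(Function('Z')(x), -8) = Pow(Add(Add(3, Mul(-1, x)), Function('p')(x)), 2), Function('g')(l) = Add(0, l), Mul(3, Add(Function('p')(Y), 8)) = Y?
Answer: Rational(193, 48222) ≈ 0.0040023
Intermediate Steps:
Function('p')(Y) = Add(-8, Mul(Rational(1, 3), Y))
Function('g')(l) = l
Function('Z')(x) = Add(8, Pow(Add(-5, Mul(Rational(-2, 3), x)), 2)) (Function('Z')(x) = Add(8, Pow(Add(Add(3, Mul(-1, x)), Add(-8, Mul(Rational(1, 3), x))), 2)) = Add(8, Pow(Add(-5, Mul(Rational(-2, 3), x)), 2)))
Mul(Function('Z')(Function('g')(-2)), Pow(5358, -1)) = Mul(Add(8, Mul(Rational(1, 9), Pow(Add(15, Mul(2, -2)), 2))), Pow(5358, -1)) = Mul(Add(8, Mul(Rational(1, 9), Pow(Add(15, -4), 2))), Rational(1, 5358)) = Mul(Add(8, Mul(Rational(1, 9), Pow(11, 2))), Rational(1, 5358)) = Mul(Add(8, Mul(Rational(1, 9), 121)), Rational(1, 5358)) = Mul(Add(8, Rational(121, 9)), Rational(1, 5358)) = Mul(Rational(193, 9), Rational(1, 5358)) = Rational(193, 48222)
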